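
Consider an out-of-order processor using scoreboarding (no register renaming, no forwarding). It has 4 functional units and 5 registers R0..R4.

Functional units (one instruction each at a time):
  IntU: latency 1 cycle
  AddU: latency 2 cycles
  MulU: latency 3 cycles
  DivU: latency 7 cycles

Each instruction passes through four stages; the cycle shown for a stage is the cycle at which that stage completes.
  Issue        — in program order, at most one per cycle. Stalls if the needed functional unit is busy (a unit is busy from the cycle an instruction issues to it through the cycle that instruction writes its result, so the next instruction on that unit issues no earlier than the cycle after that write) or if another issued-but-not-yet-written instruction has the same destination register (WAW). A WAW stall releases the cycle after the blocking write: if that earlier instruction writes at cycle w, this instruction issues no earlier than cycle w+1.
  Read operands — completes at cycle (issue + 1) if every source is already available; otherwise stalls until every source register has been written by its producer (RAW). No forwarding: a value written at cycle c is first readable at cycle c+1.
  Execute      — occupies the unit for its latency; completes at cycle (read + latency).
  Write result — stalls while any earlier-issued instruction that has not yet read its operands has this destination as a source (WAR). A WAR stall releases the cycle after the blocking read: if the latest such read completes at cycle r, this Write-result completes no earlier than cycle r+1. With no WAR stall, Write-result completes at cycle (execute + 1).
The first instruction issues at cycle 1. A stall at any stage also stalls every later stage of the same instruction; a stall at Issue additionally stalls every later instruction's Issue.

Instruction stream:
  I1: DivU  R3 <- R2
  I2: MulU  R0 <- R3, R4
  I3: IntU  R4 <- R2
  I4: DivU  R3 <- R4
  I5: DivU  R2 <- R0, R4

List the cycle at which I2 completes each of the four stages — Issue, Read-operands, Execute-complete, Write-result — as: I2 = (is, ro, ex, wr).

[I1] 1/2/9/10
[I2] 2/11/14/15  (RAW R3: wait I1 write@10)
[I3] 3/4/5/12  (WAR R4: wait I2 read@11)
[I4] 11/13/20/21  (struct: DivU busy until I1 writes@10; RAW R4: wait I3 write@12)
[I5] 22/23/30/31  (struct: DivU busy until I4 writes@21)

I2 = (2, 11, 14, 15)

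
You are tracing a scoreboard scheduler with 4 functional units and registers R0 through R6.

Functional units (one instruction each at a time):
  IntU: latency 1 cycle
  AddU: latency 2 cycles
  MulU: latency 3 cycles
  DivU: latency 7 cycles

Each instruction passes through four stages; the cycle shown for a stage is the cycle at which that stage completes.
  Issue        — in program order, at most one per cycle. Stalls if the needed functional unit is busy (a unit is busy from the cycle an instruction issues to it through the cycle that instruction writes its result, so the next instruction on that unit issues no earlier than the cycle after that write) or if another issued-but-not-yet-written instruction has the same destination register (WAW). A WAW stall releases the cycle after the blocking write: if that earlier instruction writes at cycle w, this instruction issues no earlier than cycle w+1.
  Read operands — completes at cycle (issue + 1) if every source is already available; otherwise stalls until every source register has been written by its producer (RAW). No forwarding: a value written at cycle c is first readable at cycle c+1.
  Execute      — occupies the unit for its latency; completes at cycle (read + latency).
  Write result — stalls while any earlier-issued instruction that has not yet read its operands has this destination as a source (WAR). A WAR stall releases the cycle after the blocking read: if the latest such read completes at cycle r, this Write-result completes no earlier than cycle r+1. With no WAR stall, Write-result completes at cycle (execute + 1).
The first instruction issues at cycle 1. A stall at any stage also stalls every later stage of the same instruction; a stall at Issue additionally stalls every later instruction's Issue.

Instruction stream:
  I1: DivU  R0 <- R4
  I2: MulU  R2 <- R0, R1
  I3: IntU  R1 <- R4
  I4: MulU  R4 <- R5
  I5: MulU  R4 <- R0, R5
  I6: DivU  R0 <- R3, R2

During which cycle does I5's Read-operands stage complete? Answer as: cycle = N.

t=1  issue I1 (DivU)
t=2  I1 read-ops | issue I2 (MulU)
t=3  issue I3 (IntU)
t=4  I3 read-ops
t=5  I3 finished on IntU
t=9  I1 finished on DivU
t=10  I1→R0
t=11  I2 read-ops
t=12  I3→R1
t=14  I2 finished on MulU
t=15  I2→R2
t=16  issue I4 (MulU)
t=17  I4 read-ops
t=20  I4 finished on MulU
t=21  I4→R4
t=22  issue I5 (MulU)
t=23  I5 read-ops | issue I6 (DivU)
t=24  I6 read-ops
t=26  I5 finished on MulU
t=27  I5→R4
t=31  I6 finished on DivU
t=32  I6→R0

cycle = 23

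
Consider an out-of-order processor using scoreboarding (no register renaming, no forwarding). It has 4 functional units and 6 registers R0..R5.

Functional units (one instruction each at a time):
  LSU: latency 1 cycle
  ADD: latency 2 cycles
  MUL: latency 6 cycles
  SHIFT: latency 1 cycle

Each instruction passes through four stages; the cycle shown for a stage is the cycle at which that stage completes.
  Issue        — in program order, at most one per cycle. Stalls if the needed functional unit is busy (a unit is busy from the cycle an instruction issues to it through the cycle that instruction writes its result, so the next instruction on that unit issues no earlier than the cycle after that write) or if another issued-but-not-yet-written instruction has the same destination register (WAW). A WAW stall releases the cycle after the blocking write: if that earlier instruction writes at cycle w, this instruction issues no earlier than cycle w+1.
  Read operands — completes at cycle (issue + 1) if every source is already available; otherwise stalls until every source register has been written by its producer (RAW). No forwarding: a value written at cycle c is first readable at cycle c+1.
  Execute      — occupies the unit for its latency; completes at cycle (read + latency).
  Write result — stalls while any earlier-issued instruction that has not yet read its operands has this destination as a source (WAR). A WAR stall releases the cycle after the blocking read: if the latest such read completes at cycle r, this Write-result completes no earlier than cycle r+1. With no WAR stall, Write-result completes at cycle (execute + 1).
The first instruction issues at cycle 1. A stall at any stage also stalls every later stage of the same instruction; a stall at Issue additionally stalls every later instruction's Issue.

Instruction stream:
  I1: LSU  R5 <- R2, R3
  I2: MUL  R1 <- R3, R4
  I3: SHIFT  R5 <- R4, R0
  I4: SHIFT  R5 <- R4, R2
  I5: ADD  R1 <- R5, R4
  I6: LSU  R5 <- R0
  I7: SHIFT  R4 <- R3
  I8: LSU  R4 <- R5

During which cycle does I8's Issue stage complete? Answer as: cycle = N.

I1  is:1  ro:2  ex:3  wr:4
I2  is:2  ro:3  ex:9  wr:10
I3  is:5  ro:6  ex:7  wr:8  — WAW R5: wait I1 write@4
I4  is:9  ro:10  ex:11  wr:12  — struct: SHIFT busy until I3 writes@8
I5  is:11  ro:13  ex:15  wr:16  — WAW R1: wait I2 write@10, RAW R5: wait I4 write@12
I6  is:13  ro:14  ex:15  wr:16  — WAW R5: wait I4 write@12
I7  is:14  ro:15  ex:16  wr:17
I8  is:18  ro:19  ex:20  wr:21  — WAW R4: wait I7 write@17

cycle = 18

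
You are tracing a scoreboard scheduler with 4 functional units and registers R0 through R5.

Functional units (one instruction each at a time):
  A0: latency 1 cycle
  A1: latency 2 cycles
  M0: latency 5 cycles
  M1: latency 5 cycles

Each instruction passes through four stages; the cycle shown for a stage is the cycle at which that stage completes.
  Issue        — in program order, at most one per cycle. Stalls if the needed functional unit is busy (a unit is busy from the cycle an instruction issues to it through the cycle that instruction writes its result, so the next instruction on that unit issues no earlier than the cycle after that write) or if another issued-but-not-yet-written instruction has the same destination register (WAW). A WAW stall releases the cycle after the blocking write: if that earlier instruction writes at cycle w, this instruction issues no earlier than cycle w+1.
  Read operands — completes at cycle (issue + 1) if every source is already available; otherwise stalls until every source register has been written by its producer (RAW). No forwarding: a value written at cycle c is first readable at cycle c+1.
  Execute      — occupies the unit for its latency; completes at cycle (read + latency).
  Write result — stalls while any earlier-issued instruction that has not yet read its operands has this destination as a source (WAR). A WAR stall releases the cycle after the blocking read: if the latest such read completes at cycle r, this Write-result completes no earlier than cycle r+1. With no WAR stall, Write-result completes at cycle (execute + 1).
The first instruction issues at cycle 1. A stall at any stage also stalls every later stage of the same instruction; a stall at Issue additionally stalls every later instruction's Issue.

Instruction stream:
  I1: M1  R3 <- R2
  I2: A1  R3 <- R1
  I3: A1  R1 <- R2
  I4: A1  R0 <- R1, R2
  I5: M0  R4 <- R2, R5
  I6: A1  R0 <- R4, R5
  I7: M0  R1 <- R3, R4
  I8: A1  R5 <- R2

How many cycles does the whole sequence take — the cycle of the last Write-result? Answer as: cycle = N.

[I1] 1/2/7/8
[I2] 9/10/12/13  (WAW R3: wait I1 write@8)
[I3] 14/15/17/18  (struct: A1 busy until I2 writes@13)
[I4] 19/20/22/23  (struct: A1 busy until I3 writes@18)
[I5] 20/21/26/27
[I6] 24/28/30/31  (struct: A1 busy until I4 writes@23; RAW R4: wait I5 write@27)
[I7] 28/29/34/35  (struct: M0 busy until I5 writes@27)
[I8] 32/33/35/36  (struct: A1 busy until I6 writes@31)

cycle = 36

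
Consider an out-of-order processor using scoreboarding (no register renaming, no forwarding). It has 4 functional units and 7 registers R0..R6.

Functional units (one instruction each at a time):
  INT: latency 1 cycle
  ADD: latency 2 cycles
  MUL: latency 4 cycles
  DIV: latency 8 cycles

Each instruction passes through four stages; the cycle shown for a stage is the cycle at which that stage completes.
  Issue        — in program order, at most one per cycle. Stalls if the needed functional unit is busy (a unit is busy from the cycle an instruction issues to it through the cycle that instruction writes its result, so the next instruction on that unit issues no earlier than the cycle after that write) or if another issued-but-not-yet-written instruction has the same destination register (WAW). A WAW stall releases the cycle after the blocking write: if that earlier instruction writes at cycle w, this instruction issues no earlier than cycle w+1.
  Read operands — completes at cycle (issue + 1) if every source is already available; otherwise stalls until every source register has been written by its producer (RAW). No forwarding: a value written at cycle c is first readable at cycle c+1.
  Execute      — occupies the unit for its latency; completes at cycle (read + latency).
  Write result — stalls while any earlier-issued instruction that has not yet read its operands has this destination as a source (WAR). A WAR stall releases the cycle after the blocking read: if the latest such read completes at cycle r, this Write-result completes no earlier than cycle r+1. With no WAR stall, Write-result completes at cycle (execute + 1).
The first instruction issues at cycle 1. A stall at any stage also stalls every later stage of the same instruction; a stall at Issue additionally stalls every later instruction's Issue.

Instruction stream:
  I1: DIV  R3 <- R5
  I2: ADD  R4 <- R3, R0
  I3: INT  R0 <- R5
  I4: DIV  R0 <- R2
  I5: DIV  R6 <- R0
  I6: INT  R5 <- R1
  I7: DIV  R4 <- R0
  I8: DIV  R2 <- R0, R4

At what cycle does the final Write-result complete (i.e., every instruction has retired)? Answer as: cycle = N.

I1 -> (1, 2, 10, 11)
I2 -> (2, 12, 14, 15)  // RAW R3: wait I1 write@11
I3 -> (3, 4, 5, 13)  // WAR R0: wait I2 read@12
I4 -> (14, 15, 23, 24)  // WAW R0: wait I3 write@13
I5 -> (25, 26, 34, 35)  // struct: DIV busy until I4 writes@24
I6 -> (26, 27, 28, 29)
I7 -> (36, 37, 45, 46)  // struct: DIV busy until I5 writes@35
I8 -> (47, 48, 56, 57)  // struct: DIV busy until I7 writes@46

cycle = 57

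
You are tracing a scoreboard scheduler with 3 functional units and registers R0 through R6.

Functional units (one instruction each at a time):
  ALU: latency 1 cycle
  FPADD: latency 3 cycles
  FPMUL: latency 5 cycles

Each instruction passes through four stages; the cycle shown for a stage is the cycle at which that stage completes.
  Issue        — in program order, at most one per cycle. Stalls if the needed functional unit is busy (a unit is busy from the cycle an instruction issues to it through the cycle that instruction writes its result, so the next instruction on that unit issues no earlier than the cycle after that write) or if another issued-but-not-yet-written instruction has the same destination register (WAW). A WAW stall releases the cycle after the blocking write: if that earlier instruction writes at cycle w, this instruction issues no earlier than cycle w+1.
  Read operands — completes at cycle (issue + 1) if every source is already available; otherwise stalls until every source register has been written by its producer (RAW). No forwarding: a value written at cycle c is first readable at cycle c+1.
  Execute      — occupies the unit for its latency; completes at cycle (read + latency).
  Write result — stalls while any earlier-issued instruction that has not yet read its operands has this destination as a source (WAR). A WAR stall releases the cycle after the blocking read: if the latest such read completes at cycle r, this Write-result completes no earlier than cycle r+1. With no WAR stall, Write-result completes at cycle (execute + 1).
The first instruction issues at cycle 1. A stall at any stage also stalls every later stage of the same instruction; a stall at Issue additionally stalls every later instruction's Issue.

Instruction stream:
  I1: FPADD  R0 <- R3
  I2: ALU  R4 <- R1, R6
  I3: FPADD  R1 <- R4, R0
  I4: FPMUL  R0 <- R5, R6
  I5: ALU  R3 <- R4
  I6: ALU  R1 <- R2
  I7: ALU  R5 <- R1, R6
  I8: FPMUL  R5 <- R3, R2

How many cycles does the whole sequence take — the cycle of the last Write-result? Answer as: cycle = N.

[I1] 1/2/5/6
[I2] 2/3/4/5
[I3] 7/8/11/12  (struct: FPADD busy until I1 writes@6)
[I4] 8/9/14/15
[I5] 9/10/11/12
[I6] 13/14/15/16  (struct: ALU busy until I5 writes@12)
[I7] 17/18/19/20  (struct: ALU busy until I6 writes@16)
[I8] 21/22/27/28  (WAW R5: wait I7 write@20)

cycle = 28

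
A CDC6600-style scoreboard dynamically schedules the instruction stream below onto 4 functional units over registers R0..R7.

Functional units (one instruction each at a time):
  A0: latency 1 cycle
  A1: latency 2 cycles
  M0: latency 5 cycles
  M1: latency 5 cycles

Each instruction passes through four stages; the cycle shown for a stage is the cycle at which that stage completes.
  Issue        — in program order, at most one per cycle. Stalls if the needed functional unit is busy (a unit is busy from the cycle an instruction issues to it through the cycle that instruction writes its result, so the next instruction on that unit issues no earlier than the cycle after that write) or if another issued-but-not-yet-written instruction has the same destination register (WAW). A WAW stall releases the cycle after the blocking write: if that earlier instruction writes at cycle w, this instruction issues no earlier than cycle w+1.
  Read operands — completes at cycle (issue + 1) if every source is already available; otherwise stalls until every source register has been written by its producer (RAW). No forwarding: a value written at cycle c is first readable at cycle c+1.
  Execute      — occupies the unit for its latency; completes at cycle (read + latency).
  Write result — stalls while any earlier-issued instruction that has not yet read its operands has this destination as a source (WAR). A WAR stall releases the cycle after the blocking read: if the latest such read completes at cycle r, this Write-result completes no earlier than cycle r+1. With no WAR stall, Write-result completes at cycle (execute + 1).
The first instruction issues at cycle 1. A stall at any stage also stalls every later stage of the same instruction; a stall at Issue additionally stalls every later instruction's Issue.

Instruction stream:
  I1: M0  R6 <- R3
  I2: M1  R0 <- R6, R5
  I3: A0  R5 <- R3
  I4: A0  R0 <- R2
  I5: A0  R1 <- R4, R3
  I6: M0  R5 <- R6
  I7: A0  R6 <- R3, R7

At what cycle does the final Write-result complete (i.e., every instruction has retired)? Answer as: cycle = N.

cycle = 28

[I1] 1/2/7/8
[I2] 2/9/14/15  (RAW R6: wait I1 write@8)
[I3] 3/4/5/10  (WAR R5: wait I2 read@9)
[I4] 16/17/18/19  (WAW R0: wait I2 write@15)
[I5] 20/21/22/23  (struct: A0 busy until I4 writes@19)
[I6] 21/22/27/28
[I7] 24/25/26/27  (struct: A0 busy until I5 writes@23)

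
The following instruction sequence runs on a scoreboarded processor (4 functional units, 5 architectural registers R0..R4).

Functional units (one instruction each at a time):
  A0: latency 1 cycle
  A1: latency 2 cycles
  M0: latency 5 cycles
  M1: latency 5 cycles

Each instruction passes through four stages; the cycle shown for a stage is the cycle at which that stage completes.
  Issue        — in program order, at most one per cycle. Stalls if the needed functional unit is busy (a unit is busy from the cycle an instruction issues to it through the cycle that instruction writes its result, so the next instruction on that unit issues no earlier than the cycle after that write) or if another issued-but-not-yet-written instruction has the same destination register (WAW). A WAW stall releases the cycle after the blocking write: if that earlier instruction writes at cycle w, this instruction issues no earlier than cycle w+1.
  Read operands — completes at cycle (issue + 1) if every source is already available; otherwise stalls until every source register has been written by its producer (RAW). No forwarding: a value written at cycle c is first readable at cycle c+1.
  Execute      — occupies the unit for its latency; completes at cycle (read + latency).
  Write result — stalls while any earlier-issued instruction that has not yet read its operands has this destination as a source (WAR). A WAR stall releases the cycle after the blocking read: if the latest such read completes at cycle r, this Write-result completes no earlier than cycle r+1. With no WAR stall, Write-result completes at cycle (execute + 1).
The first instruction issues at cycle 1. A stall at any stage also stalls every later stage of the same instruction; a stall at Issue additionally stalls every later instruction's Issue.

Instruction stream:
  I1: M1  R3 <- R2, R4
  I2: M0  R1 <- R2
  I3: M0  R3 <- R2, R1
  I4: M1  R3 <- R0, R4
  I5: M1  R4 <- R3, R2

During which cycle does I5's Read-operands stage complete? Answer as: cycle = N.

t=1  I1→M1
t=2  I1 RO, I2→M0
t=3  I2 RO
t=7  I1 EX
t=8  I1 WR R3, I2 EX
t=9  I2 WR R1
t=10  I3→M0
t=11  I3 RO
t=16  I3 EX
t=17  I3 WR R3
t=18  I4→M1
t=19  I4 RO
t=24  I4 EX
t=25  I4 WR R3
t=26  I5→M1
t=27  I5 RO
t=32  I5 EX
t=33  I5 WR R4

cycle = 27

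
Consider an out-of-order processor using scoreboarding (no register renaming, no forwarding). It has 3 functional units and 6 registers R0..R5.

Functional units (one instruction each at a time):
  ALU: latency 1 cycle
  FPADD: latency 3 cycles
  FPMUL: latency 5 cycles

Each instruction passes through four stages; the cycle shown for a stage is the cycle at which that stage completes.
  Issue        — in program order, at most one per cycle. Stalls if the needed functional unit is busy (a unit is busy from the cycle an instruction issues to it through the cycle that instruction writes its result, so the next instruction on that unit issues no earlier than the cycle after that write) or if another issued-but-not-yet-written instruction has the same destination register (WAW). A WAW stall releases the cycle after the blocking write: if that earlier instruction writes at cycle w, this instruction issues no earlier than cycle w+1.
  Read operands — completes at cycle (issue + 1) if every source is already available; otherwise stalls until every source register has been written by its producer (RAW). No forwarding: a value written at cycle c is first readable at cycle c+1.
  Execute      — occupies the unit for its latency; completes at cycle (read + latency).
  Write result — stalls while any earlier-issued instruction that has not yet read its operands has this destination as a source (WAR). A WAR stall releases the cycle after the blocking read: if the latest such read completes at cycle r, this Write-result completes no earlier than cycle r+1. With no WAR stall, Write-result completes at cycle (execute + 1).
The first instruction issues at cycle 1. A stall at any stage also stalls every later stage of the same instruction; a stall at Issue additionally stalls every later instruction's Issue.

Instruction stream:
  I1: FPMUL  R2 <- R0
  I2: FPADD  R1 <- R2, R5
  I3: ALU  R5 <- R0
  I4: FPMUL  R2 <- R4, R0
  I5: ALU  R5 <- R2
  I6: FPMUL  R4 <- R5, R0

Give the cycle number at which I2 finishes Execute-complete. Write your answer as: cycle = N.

cycle = 12

[1] issue I1 (FPMUL)
[2] I1 read-ops; issue I2 (FPADD)
[3] issue I3 (ALU)
[4] I3 read-ops
[5] I3 finished on ALU
[7] I1 finished on FPMUL
[8] I1→R2
[9] I2 read-ops; issue I4 (FPMUL)
[10] I3→R5; I4 read-ops
[11] issue I5 (ALU)
[12] I2 finished on FPADD
[13] I2→R1
[15] I4 finished on FPMUL
[16] I4→R2
[17] I5 read-ops; issue I6 (FPMUL)
[18] I5 finished on ALU
[19] I5→R5
[20] I6 read-ops
[25] I6 finished on FPMUL
[26] I6→R4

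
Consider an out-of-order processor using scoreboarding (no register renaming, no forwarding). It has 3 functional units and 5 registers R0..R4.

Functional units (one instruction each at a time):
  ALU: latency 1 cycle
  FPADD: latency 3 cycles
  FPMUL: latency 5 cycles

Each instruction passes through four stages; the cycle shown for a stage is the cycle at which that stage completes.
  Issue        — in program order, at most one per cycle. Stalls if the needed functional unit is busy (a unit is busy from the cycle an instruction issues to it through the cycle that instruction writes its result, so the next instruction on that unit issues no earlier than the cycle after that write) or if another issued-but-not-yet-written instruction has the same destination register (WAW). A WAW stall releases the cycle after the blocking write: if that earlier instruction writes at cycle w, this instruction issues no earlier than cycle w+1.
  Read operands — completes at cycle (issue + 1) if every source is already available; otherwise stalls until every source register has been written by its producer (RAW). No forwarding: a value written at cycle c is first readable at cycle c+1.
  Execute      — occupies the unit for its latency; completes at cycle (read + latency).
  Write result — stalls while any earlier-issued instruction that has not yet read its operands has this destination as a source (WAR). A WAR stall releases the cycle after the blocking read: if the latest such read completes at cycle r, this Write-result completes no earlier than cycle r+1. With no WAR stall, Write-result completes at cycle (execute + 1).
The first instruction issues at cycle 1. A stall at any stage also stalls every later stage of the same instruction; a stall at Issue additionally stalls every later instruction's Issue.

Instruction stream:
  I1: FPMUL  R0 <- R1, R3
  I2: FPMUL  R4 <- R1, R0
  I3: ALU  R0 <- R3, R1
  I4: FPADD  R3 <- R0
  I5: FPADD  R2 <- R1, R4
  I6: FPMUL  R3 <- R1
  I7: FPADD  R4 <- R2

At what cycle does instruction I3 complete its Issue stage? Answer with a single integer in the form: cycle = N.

cycle = 10

[1] I1→FPMUL
[2] I1 RO
[7] I1 EX
[8] I1 WR R0
[9] I2→FPMUL
[10] I2 RO; I3→ALU
[11] I3 RO; I4→FPADD
[12] I3 EX
[13] I3 WR R0
[14] I4 RO
[15] I2 EX
[16] I2 WR R4
[17] I4 EX
[18] I4 WR R3
[19] I5→FPADD
[20] I5 RO; I6→FPMUL
[21] I6 RO
[23] I5 EX
[24] I5 WR R2
[25] I7→FPADD
[26] I6 EX; I7 RO
[27] I6 WR R3
[29] I7 EX
[30] I7 WR R4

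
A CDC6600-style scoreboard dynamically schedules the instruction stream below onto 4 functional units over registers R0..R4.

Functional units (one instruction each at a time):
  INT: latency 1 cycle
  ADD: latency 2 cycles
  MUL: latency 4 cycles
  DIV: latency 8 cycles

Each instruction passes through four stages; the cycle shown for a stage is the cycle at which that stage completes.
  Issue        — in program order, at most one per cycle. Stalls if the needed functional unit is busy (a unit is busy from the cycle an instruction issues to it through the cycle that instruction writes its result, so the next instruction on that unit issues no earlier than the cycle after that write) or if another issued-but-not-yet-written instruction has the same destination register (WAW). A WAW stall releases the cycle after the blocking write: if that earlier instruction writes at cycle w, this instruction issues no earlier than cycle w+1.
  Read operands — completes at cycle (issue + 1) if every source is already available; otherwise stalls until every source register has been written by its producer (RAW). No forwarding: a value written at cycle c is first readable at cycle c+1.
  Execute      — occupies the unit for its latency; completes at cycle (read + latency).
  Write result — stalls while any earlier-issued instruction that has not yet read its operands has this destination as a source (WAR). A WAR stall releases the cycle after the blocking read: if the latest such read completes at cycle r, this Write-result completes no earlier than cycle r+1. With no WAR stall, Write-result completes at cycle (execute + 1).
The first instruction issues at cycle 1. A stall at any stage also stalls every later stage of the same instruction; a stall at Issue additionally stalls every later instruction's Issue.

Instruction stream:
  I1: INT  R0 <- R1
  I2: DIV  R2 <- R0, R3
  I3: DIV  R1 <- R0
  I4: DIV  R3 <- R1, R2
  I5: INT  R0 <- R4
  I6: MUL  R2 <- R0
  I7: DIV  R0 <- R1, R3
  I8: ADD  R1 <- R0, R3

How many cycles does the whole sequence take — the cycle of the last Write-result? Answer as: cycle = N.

[1] I1 dispatched to INT
[2] I1 operands ready | I2 dispatched to DIV
[3] I1 complete
[4] R0←I1
[5] I2 operands ready
[13] I2 complete
[14] R2←I2
[15] I3 dispatched to DIV
[16] I3 operands ready
[24] I3 complete
[25] R1←I3
[26] I4 dispatched to DIV
[27] I4 operands ready | I5 dispatched to INT
[28] I5 operands ready | I6 dispatched to MUL
[29] I5 complete
[30] R0←I5
[31] I6 operands ready
[35] I4 complete | I6 complete
[36] R3←I4 | R2←I6
[37] I7 dispatched to DIV
[38] I7 operands ready | I8 dispatched to ADD
[46] I7 complete
[47] R0←I7
[48] I8 operands ready
[50] I8 complete
[51] R1←I8

cycle = 51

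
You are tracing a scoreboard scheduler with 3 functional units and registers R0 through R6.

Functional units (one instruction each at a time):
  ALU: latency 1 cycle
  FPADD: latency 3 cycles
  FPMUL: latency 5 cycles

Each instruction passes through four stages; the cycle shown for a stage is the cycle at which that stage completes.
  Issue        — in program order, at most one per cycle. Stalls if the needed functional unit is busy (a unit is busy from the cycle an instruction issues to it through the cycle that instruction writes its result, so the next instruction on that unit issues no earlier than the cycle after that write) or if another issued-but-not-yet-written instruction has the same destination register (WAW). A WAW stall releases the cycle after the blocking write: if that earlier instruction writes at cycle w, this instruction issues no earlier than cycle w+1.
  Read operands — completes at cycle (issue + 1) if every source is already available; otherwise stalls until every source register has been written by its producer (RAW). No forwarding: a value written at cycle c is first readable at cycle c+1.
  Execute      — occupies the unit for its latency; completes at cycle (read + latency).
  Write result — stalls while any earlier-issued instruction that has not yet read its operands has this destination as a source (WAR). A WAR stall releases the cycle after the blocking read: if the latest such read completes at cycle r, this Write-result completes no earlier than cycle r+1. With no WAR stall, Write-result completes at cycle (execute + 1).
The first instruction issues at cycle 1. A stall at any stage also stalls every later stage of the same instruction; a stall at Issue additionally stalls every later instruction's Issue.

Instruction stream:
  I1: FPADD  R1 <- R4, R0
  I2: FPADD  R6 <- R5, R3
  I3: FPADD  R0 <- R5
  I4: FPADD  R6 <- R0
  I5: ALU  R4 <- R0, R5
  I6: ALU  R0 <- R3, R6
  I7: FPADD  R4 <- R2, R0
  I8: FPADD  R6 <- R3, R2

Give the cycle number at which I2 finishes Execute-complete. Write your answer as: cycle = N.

1) issue 1, read 2, done 5, write 6
2) issue 7, read 8, done 11, write 12  <struct: FPADD busy until I1 writes@6>
3) issue 13, read 14, done 17, write 18  <struct: FPADD busy until I2 writes@12>
4) issue 19, read 20, done 23, write 24  <struct: FPADD busy until I3 writes@18>
5) issue 20, read 21, done 22, write 23
6) issue 24, read 25, done 26, write 27  <struct: ALU busy until I5 writes@23>
7) issue 25, read 28, done 31, write 32  <RAW R0: wait I6 write@27>
8) issue 33, read 34, done 37, write 38  <struct: FPADD busy until I7 writes@32>

cycle = 11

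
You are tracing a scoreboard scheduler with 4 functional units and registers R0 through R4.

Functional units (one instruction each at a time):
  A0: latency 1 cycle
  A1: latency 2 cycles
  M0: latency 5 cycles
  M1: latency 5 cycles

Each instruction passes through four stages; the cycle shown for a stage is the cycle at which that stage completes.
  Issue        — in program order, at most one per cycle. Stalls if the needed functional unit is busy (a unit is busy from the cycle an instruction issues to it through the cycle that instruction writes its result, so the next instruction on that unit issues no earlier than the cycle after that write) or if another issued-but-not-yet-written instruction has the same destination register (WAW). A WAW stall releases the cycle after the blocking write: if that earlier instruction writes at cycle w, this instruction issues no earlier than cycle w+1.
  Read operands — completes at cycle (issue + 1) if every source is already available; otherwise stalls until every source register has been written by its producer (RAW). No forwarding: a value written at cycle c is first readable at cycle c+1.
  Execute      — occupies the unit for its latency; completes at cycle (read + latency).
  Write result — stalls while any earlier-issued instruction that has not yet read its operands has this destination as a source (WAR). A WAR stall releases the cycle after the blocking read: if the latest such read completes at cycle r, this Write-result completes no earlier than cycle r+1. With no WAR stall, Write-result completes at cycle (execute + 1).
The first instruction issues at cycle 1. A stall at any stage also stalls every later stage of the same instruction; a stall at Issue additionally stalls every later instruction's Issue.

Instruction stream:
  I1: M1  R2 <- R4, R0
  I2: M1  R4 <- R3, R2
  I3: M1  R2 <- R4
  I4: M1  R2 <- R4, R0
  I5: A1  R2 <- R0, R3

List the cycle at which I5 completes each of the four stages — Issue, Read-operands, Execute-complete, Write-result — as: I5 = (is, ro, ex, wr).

I5 = (33, 34, 36, 37)

t=1  I1 issues→M1
t=2  I1 reads
t=7  I1 exec-done
t=8  I1 writes R2
t=9  I2 issues→M1
t=10  I2 reads
t=15  I2 exec-done
t=16  I2 writes R4
t=17  I3 issues→M1
t=18  I3 reads
t=23  I3 exec-done
t=24  I3 writes R2
t=25  I4 issues→M1
t=26  I4 reads
t=31  I4 exec-done
t=32  I4 writes R2
t=33  I5 issues→A1
t=34  I5 reads
t=36  I5 exec-done
t=37  I5 writes R2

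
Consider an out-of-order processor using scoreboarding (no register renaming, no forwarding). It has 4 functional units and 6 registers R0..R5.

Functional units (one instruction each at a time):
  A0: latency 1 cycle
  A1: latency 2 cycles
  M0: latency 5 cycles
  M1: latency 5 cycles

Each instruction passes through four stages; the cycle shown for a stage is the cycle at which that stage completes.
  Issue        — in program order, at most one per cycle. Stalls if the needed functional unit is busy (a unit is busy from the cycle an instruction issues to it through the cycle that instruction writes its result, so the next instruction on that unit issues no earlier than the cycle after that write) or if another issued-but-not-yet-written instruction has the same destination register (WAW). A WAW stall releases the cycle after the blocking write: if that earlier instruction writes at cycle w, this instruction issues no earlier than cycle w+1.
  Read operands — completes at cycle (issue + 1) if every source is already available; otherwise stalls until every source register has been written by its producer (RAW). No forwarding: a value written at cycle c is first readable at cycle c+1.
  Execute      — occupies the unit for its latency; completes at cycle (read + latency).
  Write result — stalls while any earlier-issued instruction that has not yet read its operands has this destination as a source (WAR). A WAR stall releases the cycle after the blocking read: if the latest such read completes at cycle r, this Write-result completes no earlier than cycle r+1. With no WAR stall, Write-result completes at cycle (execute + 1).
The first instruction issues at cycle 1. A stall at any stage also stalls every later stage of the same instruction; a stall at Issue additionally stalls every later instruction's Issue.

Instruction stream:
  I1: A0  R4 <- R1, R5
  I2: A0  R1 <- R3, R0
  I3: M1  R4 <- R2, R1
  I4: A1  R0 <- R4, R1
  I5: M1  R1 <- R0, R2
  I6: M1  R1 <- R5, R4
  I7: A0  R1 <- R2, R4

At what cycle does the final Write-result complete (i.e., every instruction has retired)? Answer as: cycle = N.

cycle = 38

cycle 1: issue I1 (A0)
cycle 2: I1 read-ops
cycle 3: I1 finished on A0
cycle 4: I1→R4
cycle 5: issue I2 (A0)
cycle 6: I2 read-ops; issue I3 (M1)
cycle 7: I2 finished on A0; issue I4 (A1)
cycle 8: I2→R1
cycle 9: I3 read-ops
cycle 14: I3 finished on M1
cycle 15: I3→R4
cycle 16: I4 read-ops; issue I5 (M1)
cycle 18: I4 finished on A1
cycle 19: I4→R0
cycle 20: I5 read-ops
cycle 25: I5 finished on M1
cycle 26: I5→R1
cycle 27: issue I6 (M1)
cycle 28: I6 read-ops
cycle 33: I6 finished on M1
cycle 34: I6→R1
cycle 35: issue I7 (A0)
cycle 36: I7 read-ops
cycle 37: I7 finished on A0
cycle 38: I7→R1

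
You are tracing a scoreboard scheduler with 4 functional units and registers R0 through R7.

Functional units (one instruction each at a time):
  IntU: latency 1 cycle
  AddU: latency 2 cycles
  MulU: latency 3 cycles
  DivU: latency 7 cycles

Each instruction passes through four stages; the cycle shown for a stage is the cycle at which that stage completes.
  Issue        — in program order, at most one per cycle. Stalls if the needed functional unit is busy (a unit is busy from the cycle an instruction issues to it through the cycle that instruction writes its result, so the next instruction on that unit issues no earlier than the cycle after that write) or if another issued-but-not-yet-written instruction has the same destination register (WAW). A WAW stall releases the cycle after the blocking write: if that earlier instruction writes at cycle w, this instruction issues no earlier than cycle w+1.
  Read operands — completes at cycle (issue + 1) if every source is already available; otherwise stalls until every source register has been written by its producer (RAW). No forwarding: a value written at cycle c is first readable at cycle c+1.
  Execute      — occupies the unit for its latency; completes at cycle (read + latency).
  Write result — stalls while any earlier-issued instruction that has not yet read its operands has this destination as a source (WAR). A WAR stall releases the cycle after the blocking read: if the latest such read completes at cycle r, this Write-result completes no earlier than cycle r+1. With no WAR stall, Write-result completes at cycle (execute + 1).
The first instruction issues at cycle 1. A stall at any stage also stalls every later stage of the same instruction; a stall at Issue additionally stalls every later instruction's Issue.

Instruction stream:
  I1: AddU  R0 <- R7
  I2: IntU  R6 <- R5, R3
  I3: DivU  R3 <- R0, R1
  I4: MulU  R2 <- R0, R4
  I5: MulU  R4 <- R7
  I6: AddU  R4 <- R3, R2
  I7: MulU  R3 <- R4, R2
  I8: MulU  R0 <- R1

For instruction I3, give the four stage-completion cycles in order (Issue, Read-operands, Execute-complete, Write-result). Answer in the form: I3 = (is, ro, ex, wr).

cycle 1: I1→AddU
cycle 2: I1 RO; I2→IntU
cycle 3: I2 RO; I3→DivU
cycle 4: I1 EX; I2 EX; I4→MulU
cycle 5: I1 WR R0; I2 WR R6
cycle 6: I3 RO; I4 RO
cycle 9: I4 EX
cycle 10: I4 WR R2
cycle 11: I5→MulU
cycle 12: I5 RO
cycle 13: I3 EX
cycle 14: I3 WR R3
cycle 15: I5 EX
cycle 16: I5 WR R4
cycle 17: I6→AddU
cycle 18: I6 RO; I7→MulU
cycle 20: I6 EX
cycle 21: I6 WR R4
cycle 22: I7 RO
cycle 25: I7 EX
cycle 26: I7 WR R3
cycle 27: I8→MulU
cycle 28: I8 RO
cycle 31: I8 EX
cycle 32: I8 WR R0

I3 = (3, 6, 13, 14)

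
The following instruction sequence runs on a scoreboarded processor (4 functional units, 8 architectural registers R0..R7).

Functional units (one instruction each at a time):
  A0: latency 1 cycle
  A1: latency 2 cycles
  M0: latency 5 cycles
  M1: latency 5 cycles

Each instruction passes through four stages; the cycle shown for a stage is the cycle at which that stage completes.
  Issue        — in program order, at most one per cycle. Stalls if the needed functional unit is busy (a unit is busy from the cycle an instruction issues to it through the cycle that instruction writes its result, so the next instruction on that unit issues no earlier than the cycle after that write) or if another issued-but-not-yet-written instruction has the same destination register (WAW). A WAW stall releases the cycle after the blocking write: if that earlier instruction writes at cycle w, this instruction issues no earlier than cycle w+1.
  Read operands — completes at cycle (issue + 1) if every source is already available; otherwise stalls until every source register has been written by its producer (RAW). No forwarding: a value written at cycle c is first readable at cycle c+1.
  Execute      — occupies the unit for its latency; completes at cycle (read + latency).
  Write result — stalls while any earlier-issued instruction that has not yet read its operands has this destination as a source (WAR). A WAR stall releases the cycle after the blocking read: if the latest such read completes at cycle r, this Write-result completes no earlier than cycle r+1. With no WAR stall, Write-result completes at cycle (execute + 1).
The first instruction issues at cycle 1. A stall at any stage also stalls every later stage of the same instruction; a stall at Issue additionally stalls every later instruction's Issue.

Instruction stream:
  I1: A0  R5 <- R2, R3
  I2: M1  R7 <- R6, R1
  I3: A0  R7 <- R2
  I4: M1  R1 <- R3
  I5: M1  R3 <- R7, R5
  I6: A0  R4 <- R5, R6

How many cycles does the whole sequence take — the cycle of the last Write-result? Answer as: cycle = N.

cycle = 26

t=1  I1 dispatched to A0
t=2  I1 operands ready · I2 dispatched to M1
t=3  I1 complete · I2 operands ready
t=4  R5←I1
t=8  I2 complete
t=9  R7←I2
t=10  I3 dispatched to A0
t=11  I3 operands ready · I4 dispatched to M1
t=12  I3 complete · I4 operands ready
t=13  R7←I3
t=17  I4 complete
t=18  R1←I4
t=19  I5 dispatched to M1
t=20  I5 operands ready · I6 dispatched to A0
t=21  I6 operands ready
t=22  I6 complete
t=23  R4←I6
t=25  I5 complete
t=26  R3←I5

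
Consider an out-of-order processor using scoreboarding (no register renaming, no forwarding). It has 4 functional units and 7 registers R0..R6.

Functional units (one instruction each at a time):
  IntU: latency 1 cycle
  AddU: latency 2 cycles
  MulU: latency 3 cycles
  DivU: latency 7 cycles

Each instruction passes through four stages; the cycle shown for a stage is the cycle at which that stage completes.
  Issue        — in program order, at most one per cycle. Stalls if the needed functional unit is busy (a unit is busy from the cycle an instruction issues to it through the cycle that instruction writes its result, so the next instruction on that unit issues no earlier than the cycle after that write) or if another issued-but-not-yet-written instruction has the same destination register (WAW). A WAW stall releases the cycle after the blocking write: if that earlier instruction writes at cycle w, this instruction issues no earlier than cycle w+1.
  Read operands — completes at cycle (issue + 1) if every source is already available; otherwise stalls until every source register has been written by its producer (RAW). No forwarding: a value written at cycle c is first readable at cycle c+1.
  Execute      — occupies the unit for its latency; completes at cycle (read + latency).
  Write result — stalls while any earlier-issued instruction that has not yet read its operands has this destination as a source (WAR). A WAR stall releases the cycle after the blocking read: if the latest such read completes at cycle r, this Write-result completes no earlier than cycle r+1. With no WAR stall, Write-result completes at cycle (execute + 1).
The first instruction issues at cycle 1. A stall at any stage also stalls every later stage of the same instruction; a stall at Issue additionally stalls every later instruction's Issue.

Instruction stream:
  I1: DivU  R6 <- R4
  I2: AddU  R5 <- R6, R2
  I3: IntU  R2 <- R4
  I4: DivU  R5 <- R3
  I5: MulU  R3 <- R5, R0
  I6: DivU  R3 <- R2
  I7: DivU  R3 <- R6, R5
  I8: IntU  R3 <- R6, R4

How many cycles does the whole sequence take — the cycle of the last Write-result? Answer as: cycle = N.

cycle = 53

cycle 1: I1 issues→DivU
cycle 2: I1 reads | I2 issues→AddU
cycle 3: I3 issues→IntU
cycle 4: I3 reads
cycle 5: I3 exec-done
cycle 9: I1 exec-done
cycle 10: I1 writes R6
cycle 11: I2 reads
cycle 12: I3 writes R2
cycle 13: I2 exec-done
cycle 14: I2 writes R5
cycle 15: I4 issues→DivU
cycle 16: I4 reads | I5 issues→MulU
cycle 23: I4 exec-done
cycle 24: I4 writes R5
cycle 25: I5 reads
cycle 28: I5 exec-done
cycle 29: I5 writes R3
cycle 30: I6 issues→DivU
cycle 31: I6 reads
cycle 38: I6 exec-done
cycle 39: I6 writes R3
cycle 40: I7 issues→DivU
cycle 41: I7 reads
cycle 48: I7 exec-done
cycle 49: I7 writes R3
cycle 50: I8 issues→IntU
cycle 51: I8 reads
cycle 52: I8 exec-done
cycle 53: I8 writes R3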